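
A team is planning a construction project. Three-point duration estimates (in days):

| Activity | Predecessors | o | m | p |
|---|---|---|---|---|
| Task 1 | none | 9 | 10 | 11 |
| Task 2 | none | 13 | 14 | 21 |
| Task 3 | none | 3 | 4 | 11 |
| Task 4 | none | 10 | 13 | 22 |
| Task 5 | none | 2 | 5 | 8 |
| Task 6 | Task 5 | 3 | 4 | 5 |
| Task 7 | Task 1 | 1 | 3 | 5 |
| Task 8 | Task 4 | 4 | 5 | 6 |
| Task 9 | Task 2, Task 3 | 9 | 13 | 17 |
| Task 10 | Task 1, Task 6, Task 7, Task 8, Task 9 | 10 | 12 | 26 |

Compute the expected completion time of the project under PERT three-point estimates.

42 days

te_Task 1 = (9 + 4·10 + 11)/6 = 60/6 = 10
te_Task 2 = (13 + 4·14 + 21)/6 = 90/6 = 15
te_Task 3 = (3 + 4·4 + 11)/6 = 30/6 = 5
te_Task 4 = (10 + 4·13 + 22)/6 = 84/6 = 14
te_Task 5 = (2 + 4·5 + 8)/6 = 30/6 = 5
te_Task 6 = (3 + 4·4 + 5)/6 = 24/6 = 4
te_Task 7 = (1 + 4·3 + 5)/6 = 18/6 = 3
te_Task 8 = (4 + 4·5 + 6)/6 = 30/6 = 5
te_Task 9 = (9 + 4·13 + 17)/6 = 78/6 = 13
te_Task 10 = (10 + 4·12 + 26)/6 = 84/6 = 14

Forward pass:
ES_Task 1 = 0; EF_Task 1 = 10
ES_Task 2 = 0; EF_Task 2 = 15
ES_Task 3 = 0; EF_Task 3 = 5
ES_Task 4 = 0; EF_Task 4 = 14
ES_Task 5 = 0; EF_Task 5 = 5
ES_Task 6 = 5; EF_Task 6 = 5+4 = 9
ES_Task 7 = 10; EF_Task 7 = 10+3 = 13
ES_Task 8 = 14; EF_Task 8 = 14+5 = 19
ES_Task 9 = max(EF_Task 2=15, EF_Task 3=5) = 15; EF_Task 9 = 15+13 = 28
ES_Task 10 = max(EF_Task 1=10, EF_Task 6=9, EF_Task 7=13, EF_Task 8=19, EF_Task 9=28) = 28; EF_Task 10 = 28+14 = 42
Expected project duration μ = 42 days. Critical path: Task 2 → Task 9 → Task 10.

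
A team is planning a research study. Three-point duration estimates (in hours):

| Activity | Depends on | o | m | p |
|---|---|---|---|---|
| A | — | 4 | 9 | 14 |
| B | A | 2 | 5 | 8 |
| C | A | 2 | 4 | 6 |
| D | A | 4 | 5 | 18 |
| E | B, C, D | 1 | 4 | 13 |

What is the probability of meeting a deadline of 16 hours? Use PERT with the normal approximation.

te_A = (4 + 4·9 + 14)/6 = 54/6 = 9; σ²_A = ((14−4)/6)² = 2.778
te_B = (2 + 4·5 + 8)/6 = 30/6 = 5; σ²_B = ((8−2)/6)² = 1.000
te_C = (2 + 4·4 + 6)/6 = 24/6 = 4; σ²_C = ((6−2)/6)² = 0.444
te_D = (4 + 4·5 + 18)/6 = 42/6 = 7; σ²_D = ((18−4)/6)² = 5.444
te_E = (1 + 4·4 + 13)/6 = 30/6 = 5; σ²_E = ((13−1)/6)² = 4.000

Forward pass:
ES_A = 0; EF_A = 9
ES_B = 9; EF_B = 9+5 = 14
ES_C = 9; EF_C = 9+4 = 13
ES_D = 9; EF_D = 9+7 = 16
ES_E = max(EF_B=14, EF_C=13, EF_D=16) = 16; EF_E = 16+5 = 21
Expected project duration μ = 21 hours. Critical path: A → D → E.

Variance along critical path = 2.778 + 5.444 + 4.000 = 12.222; σ = √12.222 = 3.496 hours.
Z = (16 − 21) / 3.496 = -1.430
P(T ≤ 16) = Φ(-1.430) ≈ 0.076

0.076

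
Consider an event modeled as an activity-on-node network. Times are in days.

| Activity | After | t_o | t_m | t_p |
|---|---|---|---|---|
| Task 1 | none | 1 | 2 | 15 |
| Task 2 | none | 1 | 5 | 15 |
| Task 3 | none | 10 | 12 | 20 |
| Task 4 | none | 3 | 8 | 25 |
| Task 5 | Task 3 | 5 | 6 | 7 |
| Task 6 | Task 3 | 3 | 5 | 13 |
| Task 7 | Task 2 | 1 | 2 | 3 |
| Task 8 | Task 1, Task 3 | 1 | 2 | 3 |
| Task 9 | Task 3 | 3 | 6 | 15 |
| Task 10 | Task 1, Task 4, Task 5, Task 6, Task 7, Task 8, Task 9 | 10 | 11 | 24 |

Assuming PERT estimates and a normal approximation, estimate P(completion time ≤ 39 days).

te_Task 1 = (1 + 4·2 + 15)/6 = 24/6 = 4; σ²_Task 1 = ((15−1)/6)² = 5.444
te_Task 2 = (1 + 4·5 + 15)/6 = 36/6 = 6; σ²_Task 2 = ((15−1)/6)² = 5.444
te_Task 3 = (10 + 4·12 + 20)/6 = 78/6 = 13; σ²_Task 3 = ((20−10)/6)² = 2.778
te_Task 4 = (3 + 4·8 + 25)/6 = 60/6 = 10; σ²_Task 4 = ((25−3)/6)² = 13.444
te_Task 5 = (5 + 4·6 + 7)/6 = 36/6 = 6; σ²_Task 5 = ((7−5)/6)² = 0.111
te_Task 6 = (3 + 4·5 + 13)/6 = 36/6 = 6; σ²_Task 6 = ((13−3)/6)² = 2.778
te_Task 7 = (1 + 4·2 + 3)/6 = 12/6 = 2; σ²_Task 7 = ((3−1)/6)² = 0.111
te_Task 8 = (1 + 4·2 + 3)/6 = 12/6 = 2; σ²_Task 8 = ((3−1)/6)² = 0.111
te_Task 9 = (3 + 4·6 + 15)/6 = 42/6 = 7; σ²_Task 9 = ((15−3)/6)² = 4.000
te_Task 10 = (10 + 4·11 + 24)/6 = 78/6 = 13; σ²_Task 10 = ((24−10)/6)² = 5.444

Forward pass:
ES_Task 1 = 0; EF_Task 1 = 4
ES_Task 2 = 0; EF_Task 2 = 6
ES_Task 3 = 0; EF_Task 3 = 13
ES_Task 4 = 0; EF_Task 4 = 10
ES_Task 5 = 13; EF_Task 5 = 13+6 = 19
ES_Task 6 = 13; EF_Task 6 = 13+6 = 19
ES_Task 7 = 6; EF_Task 7 = 6+2 = 8
ES_Task 8 = max(EF_Task 1=4, EF_Task 3=13) = 13; EF_Task 8 = 13+2 = 15
ES_Task 9 = 13; EF_Task 9 = 13+7 = 20
ES_Task 10 = max(EF_Task 1=4, EF_Task 4=10, EF_Task 5=19, EF_Task 6=19, EF_Task 7=8, EF_Task 8=15, EF_Task 9=20) = 20; EF_Task 10 = 20+13 = 33
Expected project duration μ = 33 days. Critical path: Task 3 → Task 9 → Task 10.

Variance along critical path = 2.778 + 4.000 + 5.444 = 12.222; σ = √12.222 = 3.496 days.
Z = (39 − 33) / 3.496 = 1.716
P(T ≤ 39) = Φ(1.716) ≈ 0.957

0.957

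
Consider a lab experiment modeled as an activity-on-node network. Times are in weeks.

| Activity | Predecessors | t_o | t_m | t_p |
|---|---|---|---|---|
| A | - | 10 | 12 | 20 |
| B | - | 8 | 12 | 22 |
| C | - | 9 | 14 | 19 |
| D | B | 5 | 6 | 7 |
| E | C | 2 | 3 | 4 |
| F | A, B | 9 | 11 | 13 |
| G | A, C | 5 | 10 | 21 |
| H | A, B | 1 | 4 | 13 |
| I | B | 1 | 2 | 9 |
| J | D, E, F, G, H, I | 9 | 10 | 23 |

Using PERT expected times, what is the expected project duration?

te_A = (10 + 4·12 + 20)/6 = 78/6 = 13
te_B = (8 + 4·12 + 22)/6 = 78/6 = 13
te_C = (9 + 4·14 + 19)/6 = 84/6 = 14
te_D = (5 + 4·6 + 7)/6 = 36/6 = 6
te_E = (2 + 4·3 + 4)/6 = 18/6 = 3
te_F = (9 + 4·11 + 13)/6 = 66/6 = 11
te_G = (5 + 4·10 + 21)/6 = 66/6 = 11
te_H = (1 + 4·4 + 13)/6 = 30/6 = 5
te_I = (1 + 4·2 + 9)/6 = 18/6 = 3
te_J = (9 + 4·10 + 23)/6 = 72/6 = 12

Forward pass:
ES_A = 0; EF_A = 13
ES_B = 0; EF_B = 13
ES_C = 0; EF_C = 14
ES_D = 13; EF_D = 13+6 = 19
ES_E = 14; EF_E = 14+3 = 17
ES_F = max(EF_A=13, EF_B=13) = 13; EF_F = 13+11 = 24
ES_G = max(EF_A=13, EF_C=14) = 14; EF_G = 14+11 = 25
ES_H = max(EF_A=13, EF_B=13) = 13; EF_H = 13+5 = 18
ES_I = 13; EF_I = 13+3 = 16
ES_J = max(EF_D=19, EF_E=17, EF_F=24, EF_G=25, EF_H=18, EF_I=16) = 25; EF_J = 25+12 = 37
Expected project duration μ = 37 weeks. Critical path: C → G → J.

37 weeks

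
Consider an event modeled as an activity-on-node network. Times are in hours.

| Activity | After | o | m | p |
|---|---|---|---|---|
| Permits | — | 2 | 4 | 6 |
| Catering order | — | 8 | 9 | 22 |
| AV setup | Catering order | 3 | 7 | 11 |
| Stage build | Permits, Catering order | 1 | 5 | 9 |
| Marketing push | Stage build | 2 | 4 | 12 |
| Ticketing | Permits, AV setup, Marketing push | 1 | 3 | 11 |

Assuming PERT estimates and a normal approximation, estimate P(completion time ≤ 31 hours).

te_Permits = (2 + 4·4 + 6)/6 = 24/6 = 4; σ²_Permits = ((6−2)/6)² = 0.444
te_Catering order = (8 + 4·9 + 22)/6 = 66/6 = 11; σ²_Catering order = ((22−8)/6)² = 5.444
te_AV setup = (3 + 4·7 + 11)/6 = 42/6 = 7; σ²_AV setup = ((11−3)/6)² = 1.778
te_Stage build = (1 + 4·5 + 9)/6 = 30/6 = 5; σ²_Stage build = ((9−1)/6)² = 1.778
te_Marketing push = (2 + 4·4 + 12)/6 = 30/6 = 5; σ²_Marketing push = ((12−2)/6)² = 2.778
te_Ticketing = (1 + 4·3 + 11)/6 = 24/6 = 4; σ²_Ticketing = ((11−1)/6)² = 2.778

Forward pass:
ES_Permits = 0; EF_Permits = 4
ES_Catering order = 0; EF_Catering order = 11
ES_AV setup = 11; EF_AV setup = 11+7 = 18
ES_Stage build = max(EF_Permits=4, EF_Catering order=11) = 11; EF_Stage build = 11+5 = 16
ES_Marketing push = 16; EF_Marketing push = 16+5 = 21
ES_Ticketing = max(EF_Permits=4, EF_AV setup=18, EF_Marketing push=21) = 21; EF_Ticketing = 21+4 = 25
Expected project duration μ = 25 hours. Critical path: Catering order → Stage build → Marketing push → Ticketing.

Variance along critical path = 5.444 + 1.778 + 2.778 + 2.778 = 12.778; σ = √12.778 = 3.575 hours.
Z = (31 − 25) / 3.575 = 1.679
P(T ≤ 31) = Φ(1.679) ≈ 0.953

0.953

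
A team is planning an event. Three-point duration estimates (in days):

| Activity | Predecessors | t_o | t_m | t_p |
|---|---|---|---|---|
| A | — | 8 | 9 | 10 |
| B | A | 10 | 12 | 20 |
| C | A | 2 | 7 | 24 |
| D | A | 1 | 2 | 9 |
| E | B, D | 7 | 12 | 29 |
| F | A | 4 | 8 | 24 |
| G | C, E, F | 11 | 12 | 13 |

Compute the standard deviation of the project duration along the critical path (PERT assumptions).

te_A = (8 + 4·9 + 10)/6 = 54/6 = 9; σ²_A = ((10−8)/6)² = 0.111
te_B = (10 + 4·12 + 20)/6 = 78/6 = 13; σ²_B = ((20−10)/6)² = 2.778
te_C = (2 + 4·7 + 24)/6 = 54/6 = 9; σ²_C = ((24−2)/6)² = 13.444
te_D = (1 + 4·2 + 9)/6 = 18/6 = 3; σ²_D = ((9−1)/6)² = 1.778
te_E = (7 + 4·12 + 29)/6 = 84/6 = 14; σ²_E = ((29−7)/6)² = 13.444
te_F = (4 + 4·8 + 24)/6 = 60/6 = 10; σ²_F = ((24−4)/6)² = 11.111
te_G = (11 + 4·12 + 13)/6 = 72/6 = 12; σ²_G = ((13−11)/6)² = 0.111

Forward pass:
ES_A = 0; EF_A = 9
ES_B = 9; EF_B = 9+13 = 22
ES_C = 9; EF_C = 9+9 = 18
ES_D = 9; EF_D = 9+3 = 12
ES_E = max(EF_B=22, EF_D=12) = 22; EF_E = 22+14 = 36
ES_F = 9; EF_F = 9+10 = 19
ES_G = max(EF_C=18, EF_E=36, EF_F=19) = 36; EF_G = 36+12 = 48
Expected project duration μ = 48 days. Critical path: A → B → E → G.

Variance along critical path = 0.111 + 2.778 + 13.444 + 0.111 = 16.444
σ = √16.444 = 4.055 days

4.06 days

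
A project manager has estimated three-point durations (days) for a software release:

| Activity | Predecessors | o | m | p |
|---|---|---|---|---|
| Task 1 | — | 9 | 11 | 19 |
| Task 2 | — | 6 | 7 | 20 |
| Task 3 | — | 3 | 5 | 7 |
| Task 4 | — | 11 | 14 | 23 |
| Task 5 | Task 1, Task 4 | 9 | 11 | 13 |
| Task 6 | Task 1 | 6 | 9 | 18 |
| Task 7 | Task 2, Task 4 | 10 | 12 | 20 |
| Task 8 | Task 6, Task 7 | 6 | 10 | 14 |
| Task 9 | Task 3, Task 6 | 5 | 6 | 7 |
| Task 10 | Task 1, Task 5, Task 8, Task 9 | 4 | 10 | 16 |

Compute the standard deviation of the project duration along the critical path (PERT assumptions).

te_Task 1 = (9 + 4·11 + 19)/6 = 72/6 = 12; σ²_Task 1 = ((19−9)/6)² = 2.778
te_Task 2 = (6 + 4·7 + 20)/6 = 54/6 = 9; σ²_Task 2 = ((20−6)/6)² = 5.444
te_Task 3 = (3 + 4·5 + 7)/6 = 30/6 = 5; σ²_Task 3 = ((7−3)/6)² = 0.444
te_Task 4 = (11 + 4·14 + 23)/6 = 90/6 = 15; σ²_Task 4 = ((23−11)/6)² = 4.000
te_Task 5 = (9 + 4·11 + 13)/6 = 66/6 = 11; σ²_Task 5 = ((13−9)/6)² = 0.444
te_Task 6 = (6 + 4·9 + 18)/6 = 60/6 = 10; σ²_Task 6 = ((18−6)/6)² = 4.000
te_Task 7 = (10 + 4·12 + 20)/6 = 78/6 = 13; σ²_Task 7 = ((20−10)/6)² = 2.778
te_Task 8 = (6 + 4·10 + 14)/6 = 60/6 = 10; σ²_Task 8 = ((14−6)/6)² = 1.778
te_Task 9 = (5 + 4·6 + 7)/6 = 36/6 = 6; σ²_Task 9 = ((7−5)/6)² = 0.111
te_Task 10 = (4 + 4·10 + 16)/6 = 60/6 = 10; σ²_Task 10 = ((16−4)/6)² = 4.000

Forward pass:
ES_Task 1 = 0; EF_Task 1 = 12
ES_Task 2 = 0; EF_Task 2 = 9
ES_Task 3 = 0; EF_Task 3 = 5
ES_Task 4 = 0; EF_Task 4 = 15
ES_Task 5 = max(EF_Task 1=12, EF_Task 4=15) = 15; EF_Task 5 = 15+11 = 26
ES_Task 6 = 12; EF_Task 6 = 12+10 = 22
ES_Task 7 = max(EF_Task 2=9, EF_Task 4=15) = 15; EF_Task 7 = 15+13 = 28
ES_Task 8 = max(EF_Task 6=22, EF_Task 7=28) = 28; EF_Task 8 = 28+10 = 38
ES_Task 9 = max(EF_Task 3=5, EF_Task 6=22) = 22; EF_Task 9 = 22+6 = 28
ES_Task 10 = max(EF_Task 1=12, EF_Task 5=26, EF_Task 8=38, EF_Task 9=28) = 38; EF_Task 10 = 38+10 = 48
Expected project duration μ = 48 days. Critical path: Task 4 → Task 7 → Task 8 → Task 10.

Variance along critical path = 4.000 + 2.778 + 1.778 + 4.000 = 12.556
σ = √12.556 = 3.543 days

3.54 days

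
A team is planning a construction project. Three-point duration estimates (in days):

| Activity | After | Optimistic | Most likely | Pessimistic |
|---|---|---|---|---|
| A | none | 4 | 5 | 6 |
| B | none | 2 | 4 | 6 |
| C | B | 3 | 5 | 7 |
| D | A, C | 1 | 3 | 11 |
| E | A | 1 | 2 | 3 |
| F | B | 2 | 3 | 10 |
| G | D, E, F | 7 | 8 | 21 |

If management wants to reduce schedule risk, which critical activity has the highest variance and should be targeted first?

G

te_A = (4 + 4·5 + 6)/6 = 30/6 = 5; σ²_A = ((6−4)/6)² = 0.111
te_B = (2 + 4·4 + 6)/6 = 24/6 = 4; σ²_B = ((6−2)/6)² = 0.444
te_C = (3 + 4·5 + 7)/6 = 30/6 = 5; σ²_C = ((7−3)/6)² = 0.444
te_D = (1 + 4·3 + 11)/6 = 24/6 = 4; σ²_D = ((11−1)/6)² = 2.778
te_E = (1 + 4·2 + 3)/6 = 12/6 = 2; σ²_E = ((3−1)/6)² = 0.111
te_F = (2 + 4·3 + 10)/6 = 24/6 = 4; σ²_F = ((10−2)/6)² = 1.778
te_G = (7 + 4·8 + 21)/6 = 60/6 = 10; σ²_G = ((21−7)/6)² = 5.444

Forward pass:
ES_A = 0; EF_A = 5
ES_B = 0; EF_B = 4
ES_C = 4; EF_C = 4+5 = 9
ES_D = max(EF_A=5, EF_C=9) = 9; EF_D = 9+4 = 13
ES_E = 5; EF_E = 5+2 = 7
ES_F = 4; EF_F = 4+4 = 8
ES_G = max(EF_D=13, EF_E=7, EF_F=8) = 13; EF_G = 13+10 = 23
Expected project duration μ = 23 days. Critical path: B → C → D → G.

Variances on critical path: σ²_B=0.444, σ²_C=0.444, σ²_D=2.778, σ²_G=5.444.
Largest is σ²_G = 5.444.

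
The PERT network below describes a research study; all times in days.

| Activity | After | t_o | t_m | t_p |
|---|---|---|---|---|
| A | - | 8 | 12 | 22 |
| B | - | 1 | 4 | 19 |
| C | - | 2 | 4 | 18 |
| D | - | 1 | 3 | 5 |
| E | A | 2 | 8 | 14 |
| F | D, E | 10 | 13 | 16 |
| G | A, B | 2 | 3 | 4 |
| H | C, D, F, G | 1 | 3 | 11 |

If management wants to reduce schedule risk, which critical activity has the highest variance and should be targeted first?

A

te_A = (8 + 4·12 + 22)/6 = 78/6 = 13; σ²_A = ((22−8)/6)² = 5.444
te_B = (1 + 4·4 + 19)/6 = 36/6 = 6; σ²_B = ((19−1)/6)² = 9.000
te_C = (2 + 4·4 + 18)/6 = 36/6 = 6; σ²_C = ((18−2)/6)² = 7.111
te_D = (1 + 4·3 + 5)/6 = 18/6 = 3; σ²_D = ((5−1)/6)² = 0.444
te_E = (2 + 4·8 + 14)/6 = 48/6 = 8; σ²_E = ((14−2)/6)² = 4.000
te_F = (10 + 4·13 + 16)/6 = 78/6 = 13; σ²_F = ((16−10)/6)² = 1.000
te_G = (2 + 4·3 + 4)/6 = 18/6 = 3; σ²_G = ((4−2)/6)² = 0.111
te_H = (1 + 4·3 + 11)/6 = 24/6 = 4; σ²_H = ((11−1)/6)² = 2.778

Forward pass:
ES_A = 0; EF_A = 13
ES_B = 0; EF_B = 6
ES_C = 0; EF_C = 6
ES_D = 0; EF_D = 3
ES_E = 13; EF_E = 13+8 = 21
ES_F = max(EF_D=3, EF_E=21) = 21; EF_F = 21+13 = 34
ES_G = max(EF_A=13, EF_B=6) = 13; EF_G = 13+3 = 16
ES_H = max(EF_C=6, EF_D=3, EF_F=34, EF_G=16) = 34; EF_H = 34+4 = 38
Expected project duration μ = 38 days. Critical path: A → E → F → H.

Variances on critical path: σ²_A=5.444, σ²_E=4.000, σ²_F=1.000, σ²_H=2.778.
Largest is σ²_A = 5.444.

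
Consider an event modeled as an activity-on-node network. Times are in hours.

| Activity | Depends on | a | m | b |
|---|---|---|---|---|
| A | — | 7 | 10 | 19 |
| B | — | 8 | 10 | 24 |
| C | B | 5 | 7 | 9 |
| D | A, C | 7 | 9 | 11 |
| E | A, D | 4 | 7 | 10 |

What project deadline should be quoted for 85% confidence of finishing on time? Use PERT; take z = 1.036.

38.1 hours

te_A = (7 + 4·10 + 19)/6 = 66/6 = 11; σ²_A = ((19−7)/6)² = 4.000
te_B = (8 + 4·10 + 24)/6 = 72/6 = 12; σ²_B = ((24−8)/6)² = 7.111
te_C = (5 + 4·7 + 9)/6 = 42/6 = 7; σ²_C = ((9−5)/6)² = 0.444
te_D = (7 + 4·9 + 11)/6 = 54/6 = 9; σ²_D = ((11−7)/6)² = 0.444
te_E = (4 + 4·7 + 10)/6 = 42/6 = 7; σ²_E = ((10−4)/6)² = 1.000

Forward pass:
ES_A = 0; EF_A = 11
ES_B = 0; EF_B = 12
ES_C = 12; EF_C = 12+7 = 19
ES_D = max(EF_A=11, EF_C=19) = 19; EF_D = 19+9 = 28
ES_E = max(EF_A=11, EF_D=28) = 28; EF_E = 28+7 = 35
Expected project duration μ = 35 hours. Critical path: B → C → D → E.

Variance along critical path = 7.111 + 0.444 + 0.444 + 1.000 = 9.000; σ = 3.000 hours.
D = μ + z·σ = 35 + 1.036·3.000 = 38.1 hours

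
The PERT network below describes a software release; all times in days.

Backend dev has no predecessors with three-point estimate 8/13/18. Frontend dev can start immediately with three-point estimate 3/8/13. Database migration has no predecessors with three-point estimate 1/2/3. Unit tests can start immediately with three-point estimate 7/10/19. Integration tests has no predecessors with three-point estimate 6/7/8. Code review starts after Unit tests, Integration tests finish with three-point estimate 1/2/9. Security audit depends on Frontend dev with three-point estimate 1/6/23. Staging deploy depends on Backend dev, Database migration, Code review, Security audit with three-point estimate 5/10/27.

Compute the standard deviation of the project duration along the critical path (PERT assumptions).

te_Backend dev = (8 + 4·13 + 18)/6 = 78/6 = 13; σ²_Backend dev = ((18−8)/6)² = 2.778
te_Frontend dev = (3 + 4·8 + 13)/6 = 48/6 = 8; σ²_Frontend dev = ((13−3)/6)² = 2.778
te_Database migration = (1 + 4·2 + 3)/6 = 12/6 = 2; σ²_Database migration = ((3−1)/6)² = 0.111
te_Unit tests = (7 + 4·10 + 19)/6 = 66/6 = 11; σ²_Unit tests = ((19−7)/6)² = 4.000
te_Integration tests = (6 + 4·7 + 8)/6 = 42/6 = 7; σ²_Integration tests = ((8−6)/6)² = 0.111
te_Code review = (1 + 4·2 + 9)/6 = 18/6 = 3; σ²_Code review = ((9−1)/6)² = 1.778
te_Security audit = (1 + 4·6 + 23)/6 = 48/6 = 8; σ²_Security audit = ((23−1)/6)² = 13.444
te_Staging deploy = (5 + 4·10 + 27)/6 = 72/6 = 12; σ²_Staging deploy = ((27−5)/6)² = 13.444

Forward pass:
ES_Backend dev = 0; EF_Backend dev = 13
ES_Frontend dev = 0; EF_Frontend dev = 8
ES_Database migration = 0; EF_Database migration = 2
ES_Unit tests = 0; EF_Unit tests = 11
ES_Integration tests = 0; EF_Integration tests = 7
ES_Code review = max(EF_Unit tests=11, EF_Integration tests=7) = 11; EF_Code review = 11+3 = 14
ES_Security audit = 8; EF_Security audit = 8+8 = 16
ES_Staging deploy = max(EF_Backend dev=13, EF_Database migration=2, EF_Code review=14, EF_Security audit=16) = 16; EF_Staging deploy = 16+12 = 28
Expected project duration μ = 28 days. Critical path: Frontend dev → Security audit → Staging deploy.

Variance along critical path = 2.778 + 13.444 + 13.444 = 29.667
σ = √29.667 = 5.447 days

5.45 days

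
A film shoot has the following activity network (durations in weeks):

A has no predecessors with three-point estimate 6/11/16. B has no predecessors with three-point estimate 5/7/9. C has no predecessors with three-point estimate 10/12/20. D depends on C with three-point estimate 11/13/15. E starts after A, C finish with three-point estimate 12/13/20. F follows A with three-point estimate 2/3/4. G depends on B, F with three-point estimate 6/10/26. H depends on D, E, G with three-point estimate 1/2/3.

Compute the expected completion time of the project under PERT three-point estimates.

te_A = (6 + 4·11 + 16)/6 = 66/6 = 11
te_B = (5 + 4·7 + 9)/6 = 42/6 = 7
te_C = (10 + 4·12 + 20)/6 = 78/6 = 13
te_D = (11 + 4·13 + 15)/6 = 78/6 = 13
te_E = (12 + 4·13 + 20)/6 = 84/6 = 14
te_F = (2 + 4·3 + 4)/6 = 18/6 = 3
te_G = (6 + 4·10 + 26)/6 = 72/6 = 12
te_H = (1 + 4·2 + 3)/6 = 12/6 = 2

Forward pass:
ES_A = 0; EF_A = 11
ES_B = 0; EF_B = 7
ES_C = 0; EF_C = 13
ES_D = 13; EF_D = 13+13 = 26
ES_E = max(EF_A=11, EF_C=13) = 13; EF_E = 13+14 = 27
ES_F = 11; EF_F = 11+3 = 14
ES_G = max(EF_B=7, EF_F=14) = 14; EF_G = 14+12 = 26
ES_H = max(EF_D=26, EF_E=27, EF_G=26) = 27; EF_H = 27+2 = 29
Expected project duration μ = 29 weeks. Critical path: C → E → H.

29 weeks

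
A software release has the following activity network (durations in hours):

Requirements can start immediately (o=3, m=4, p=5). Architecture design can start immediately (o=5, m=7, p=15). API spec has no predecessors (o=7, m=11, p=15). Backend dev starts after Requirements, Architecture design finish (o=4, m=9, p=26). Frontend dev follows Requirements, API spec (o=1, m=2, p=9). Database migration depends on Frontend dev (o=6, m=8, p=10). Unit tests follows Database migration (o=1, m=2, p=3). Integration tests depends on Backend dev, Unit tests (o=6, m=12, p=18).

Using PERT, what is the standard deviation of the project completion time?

2.85 hours

te_Requirements = (3 + 4·4 + 5)/6 = 24/6 = 4; σ²_Requirements = ((5−3)/6)² = 0.111
te_Architecture design = (5 + 4·7 + 15)/6 = 48/6 = 8; σ²_Architecture design = ((15−5)/6)² = 2.778
te_API spec = (7 + 4·11 + 15)/6 = 66/6 = 11; σ²_API spec = ((15−7)/6)² = 1.778
te_Backend dev = (4 + 4·9 + 26)/6 = 66/6 = 11; σ²_Backend dev = ((26−4)/6)² = 13.444
te_Frontend dev = (1 + 4·2 + 9)/6 = 18/6 = 3; σ²_Frontend dev = ((9−1)/6)² = 1.778
te_Database migration = (6 + 4·8 + 10)/6 = 48/6 = 8; σ²_Database migration = ((10−6)/6)² = 0.444
te_Unit tests = (1 + 4·2 + 3)/6 = 12/6 = 2; σ²_Unit tests = ((3−1)/6)² = 0.111
te_Integration tests = (6 + 4·12 + 18)/6 = 72/6 = 12; σ²_Integration tests = ((18−6)/6)² = 4.000

Forward pass:
ES_Requirements = 0; EF_Requirements = 4
ES_Architecture design = 0; EF_Architecture design = 8
ES_API spec = 0; EF_API spec = 11
ES_Backend dev = max(EF_Requirements=4, EF_Architecture design=8) = 8; EF_Backend dev = 8+11 = 19
ES_Frontend dev = max(EF_Requirements=4, EF_API spec=11) = 11; EF_Frontend dev = 11+3 = 14
ES_Database migration = 14; EF_Database migration = 14+8 = 22
ES_Unit tests = 22; EF_Unit tests = 22+2 = 24
ES_Integration tests = max(EF_Backend dev=19, EF_Unit tests=24) = 24; EF_Integration tests = 24+12 = 36
Expected project duration μ = 36 hours. Critical path: API spec → Frontend dev → Database migration → Unit tests → Integration tests.

Variance along critical path = 1.778 + 1.778 + 0.444 + 0.111 + 4.000 = 8.111
σ = √8.111 = 2.848 hours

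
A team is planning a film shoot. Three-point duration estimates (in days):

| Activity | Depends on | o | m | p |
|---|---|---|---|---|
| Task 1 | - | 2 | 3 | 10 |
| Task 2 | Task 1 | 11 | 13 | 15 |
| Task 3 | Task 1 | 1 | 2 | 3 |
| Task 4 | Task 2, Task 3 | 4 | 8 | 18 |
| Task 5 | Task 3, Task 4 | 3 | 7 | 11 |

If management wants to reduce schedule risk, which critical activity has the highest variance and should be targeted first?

Task 4

te_Task 1 = (2 + 4·3 + 10)/6 = 24/6 = 4; σ²_Task 1 = ((10−2)/6)² = 1.778
te_Task 2 = (11 + 4·13 + 15)/6 = 78/6 = 13; σ²_Task 2 = ((15−11)/6)² = 0.444
te_Task 3 = (1 + 4·2 + 3)/6 = 12/6 = 2; σ²_Task 3 = ((3−1)/6)² = 0.111
te_Task 4 = (4 + 4·8 + 18)/6 = 54/6 = 9; σ²_Task 4 = ((18−4)/6)² = 5.444
te_Task 5 = (3 + 4·7 + 11)/6 = 42/6 = 7; σ²_Task 5 = ((11−3)/6)² = 1.778

Forward pass:
ES_Task 1 = 0; EF_Task 1 = 4
ES_Task 2 = 4; EF_Task 2 = 4+13 = 17
ES_Task 3 = 4; EF_Task 3 = 4+2 = 6
ES_Task 4 = max(EF_Task 2=17, EF_Task 3=6) = 17; EF_Task 4 = 17+9 = 26
ES_Task 5 = max(EF_Task 3=6, EF_Task 4=26) = 26; EF_Task 5 = 26+7 = 33
Expected project duration μ = 33 days. Critical path: Task 1 → Task 2 → Task 4 → Task 5.

Variances on critical path: σ²_Task 1=1.778, σ²_Task 2=0.444, σ²_Task 4=5.444, σ²_Task 5=1.778.
Largest is σ²_Task 4 = 5.444.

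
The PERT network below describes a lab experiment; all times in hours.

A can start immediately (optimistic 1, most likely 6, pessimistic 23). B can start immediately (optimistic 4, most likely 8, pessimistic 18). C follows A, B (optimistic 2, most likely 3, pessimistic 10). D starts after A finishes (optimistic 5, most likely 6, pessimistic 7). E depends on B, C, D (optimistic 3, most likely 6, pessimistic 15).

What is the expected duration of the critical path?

te_A = (1 + 4·6 + 23)/6 = 48/6 = 8
te_B = (4 + 4·8 + 18)/6 = 54/6 = 9
te_C = (2 + 4·3 + 10)/6 = 24/6 = 4
te_D = (5 + 4·6 + 7)/6 = 36/6 = 6
te_E = (3 + 4·6 + 15)/6 = 42/6 = 7

Forward pass:
ES_A = 0; EF_A = 8
ES_B = 0; EF_B = 9
ES_C = max(EF_A=8, EF_B=9) = 9; EF_C = 9+4 = 13
ES_D = 8; EF_D = 8+6 = 14
ES_E = max(EF_B=9, EF_C=13, EF_D=14) = 14; EF_E = 14+7 = 21
Expected project duration μ = 21 hours. Critical path: A → D → E.

21 hours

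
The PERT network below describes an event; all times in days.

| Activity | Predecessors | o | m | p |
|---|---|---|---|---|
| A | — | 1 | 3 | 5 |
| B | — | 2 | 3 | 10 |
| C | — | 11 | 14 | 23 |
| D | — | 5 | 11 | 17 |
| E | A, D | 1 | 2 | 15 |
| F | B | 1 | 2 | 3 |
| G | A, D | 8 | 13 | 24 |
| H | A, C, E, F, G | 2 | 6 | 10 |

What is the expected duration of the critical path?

31 days

te_A = (1 + 4·3 + 5)/6 = 18/6 = 3
te_B = (2 + 4·3 + 10)/6 = 24/6 = 4
te_C = (11 + 4·14 + 23)/6 = 90/6 = 15
te_D = (5 + 4·11 + 17)/6 = 66/6 = 11
te_E = (1 + 4·2 + 15)/6 = 24/6 = 4
te_F = (1 + 4·2 + 3)/6 = 12/6 = 2
te_G = (8 + 4·13 + 24)/6 = 84/6 = 14
te_H = (2 + 4·6 + 10)/6 = 36/6 = 6

Forward pass:
ES_A = 0; EF_A = 3
ES_B = 0; EF_B = 4
ES_C = 0; EF_C = 15
ES_D = 0; EF_D = 11
ES_E = max(EF_A=3, EF_D=11) = 11; EF_E = 11+4 = 15
ES_F = 4; EF_F = 4+2 = 6
ES_G = max(EF_A=3, EF_D=11) = 11; EF_G = 11+14 = 25
ES_H = max(EF_A=3, EF_C=15, EF_E=15, EF_F=6, EF_G=25) = 25; EF_H = 25+6 = 31
Expected project duration μ = 31 days. Critical path: D → G → H.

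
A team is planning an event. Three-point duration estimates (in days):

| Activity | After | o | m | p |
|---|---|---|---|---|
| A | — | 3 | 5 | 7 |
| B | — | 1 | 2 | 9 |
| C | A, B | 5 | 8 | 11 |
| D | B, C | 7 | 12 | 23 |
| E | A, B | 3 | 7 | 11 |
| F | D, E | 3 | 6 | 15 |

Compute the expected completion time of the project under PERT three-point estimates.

te_A = (3 + 4·5 + 7)/6 = 30/6 = 5
te_B = (1 + 4·2 + 9)/6 = 18/6 = 3
te_C = (5 + 4·8 + 11)/6 = 48/6 = 8
te_D = (7 + 4·12 + 23)/6 = 78/6 = 13
te_E = (3 + 4·7 + 11)/6 = 42/6 = 7
te_F = (3 + 4·6 + 15)/6 = 42/6 = 7

Forward pass:
ES_A = 0; EF_A = 5
ES_B = 0; EF_B = 3
ES_C = max(EF_A=5, EF_B=3) = 5; EF_C = 5+8 = 13
ES_D = max(EF_B=3, EF_C=13) = 13; EF_D = 13+13 = 26
ES_E = max(EF_A=5, EF_B=3) = 5; EF_E = 5+7 = 12
ES_F = max(EF_D=26, EF_E=12) = 26; EF_F = 26+7 = 33
Expected project duration μ = 33 days. Critical path: A → C → D → F.

33 days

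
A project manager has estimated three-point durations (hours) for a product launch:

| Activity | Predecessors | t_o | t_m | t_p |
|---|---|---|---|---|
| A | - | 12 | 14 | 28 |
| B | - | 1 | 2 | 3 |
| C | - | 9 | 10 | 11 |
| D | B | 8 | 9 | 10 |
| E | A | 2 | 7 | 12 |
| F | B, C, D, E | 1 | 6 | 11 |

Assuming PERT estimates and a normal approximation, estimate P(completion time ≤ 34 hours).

0.920

te_A = (12 + 4·14 + 28)/6 = 96/6 = 16; σ²_A = ((28−12)/6)² = 7.111
te_B = (1 + 4·2 + 3)/6 = 12/6 = 2; σ²_B = ((3−1)/6)² = 0.111
te_C = (9 + 4·10 + 11)/6 = 60/6 = 10; σ²_C = ((11−9)/6)² = 0.111
te_D = (8 + 4·9 + 10)/6 = 54/6 = 9; σ²_D = ((10−8)/6)² = 0.111
te_E = (2 + 4·7 + 12)/6 = 42/6 = 7; σ²_E = ((12−2)/6)² = 2.778
te_F = (1 + 4·6 + 11)/6 = 36/6 = 6; σ²_F = ((11−1)/6)² = 2.778

Forward pass:
ES_A = 0; EF_A = 16
ES_B = 0; EF_B = 2
ES_C = 0; EF_C = 10
ES_D = 2; EF_D = 2+9 = 11
ES_E = 16; EF_E = 16+7 = 23
ES_F = max(EF_B=2, EF_C=10, EF_D=11, EF_E=23) = 23; EF_F = 23+6 = 29
Expected project duration μ = 29 hours. Critical path: A → E → F.

Variance along critical path = 7.111 + 2.778 + 2.778 = 12.667; σ = √12.667 = 3.559 hours.
Z = (34 − 29) / 3.559 = 1.405
P(T ≤ 34) = Φ(1.405) ≈ 0.920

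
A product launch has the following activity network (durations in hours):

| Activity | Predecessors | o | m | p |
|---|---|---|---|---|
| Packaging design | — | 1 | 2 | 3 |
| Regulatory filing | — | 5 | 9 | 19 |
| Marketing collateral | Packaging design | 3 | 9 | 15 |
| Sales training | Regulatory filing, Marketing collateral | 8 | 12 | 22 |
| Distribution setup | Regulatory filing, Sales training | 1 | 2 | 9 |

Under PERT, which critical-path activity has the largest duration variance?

Sales training

te_Packaging design = (1 + 4·2 + 3)/6 = 12/6 = 2; σ²_Packaging design = ((3−1)/6)² = 0.111
te_Regulatory filing = (5 + 4·9 + 19)/6 = 60/6 = 10; σ²_Regulatory filing = ((19−5)/6)² = 5.444
te_Marketing collateral = (3 + 4·9 + 15)/6 = 54/6 = 9; σ²_Marketing collateral = ((15−3)/6)² = 4.000
te_Sales training = (8 + 4·12 + 22)/6 = 78/6 = 13; σ²_Sales training = ((22−8)/6)² = 5.444
te_Distribution setup = (1 + 4·2 + 9)/6 = 18/6 = 3; σ²_Distribution setup = ((9−1)/6)² = 1.778

Forward pass:
ES_Packaging design = 0; EF_Packaging design = 2
ES_Regulatory filing = 0; EF_Regulatory filing = 10
ES_Marketing collateral = 2; EF_Marketing collateral = 2+9 = 11
ES_Sales training = max(EF_Regulatory filing=10, EF_Marketing collateral=11) = 11; EF_Sales training = 11+13 = 24
ES_Distribution setup = max(EF_Regulatory filing=10, EF_Sales training=24) = 24; EF_Distribution setup = 24+3 = 27
Expected project duration μ = 27 hours. Critical path: Packaging design → Marketing collateral → Sales training → Distribution setup.

Variances on critical path: σ²_Packaging design=0.111, σ²_Marketing collateral=4.000, σ²_Sales training=5.444, σ²_Distribution setup=1.778.
Largest is σ²_Sales training = 5.444.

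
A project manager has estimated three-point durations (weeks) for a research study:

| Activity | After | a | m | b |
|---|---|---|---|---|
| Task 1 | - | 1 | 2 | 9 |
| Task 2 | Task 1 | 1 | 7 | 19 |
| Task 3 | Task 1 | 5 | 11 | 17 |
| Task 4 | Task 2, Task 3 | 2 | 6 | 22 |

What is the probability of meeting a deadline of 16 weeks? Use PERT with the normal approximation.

te_Task 1 = (1 + 4·2 + 9)/6 = 18/6 = 3; σ²_Task 1 = ((9−1)/6)² = 1.778
te_Task 2 = (1 + 4·7 + 19)/6 = 48/6 = 8; σ²_Task 2 = ((19−1)/6)² = 9.000
te_Task 3 = (5 + 4·11 + 17)/6 = 66/6 = 11; σ²_Task 3 = ((17−5)/6)² = 4.000
te_Task 4 = (2 + 4·6 + 22)/6 = 48/6 = 8; σ²_Task 4 = ((22−2)/6)² = 11.111

Forward pass:
ES_Task 1 = 0; EF_Task 1 = 3
ES_Task 2 = 3; EF_Task 2 = 3+8 = 11
ES_Task 3 = 3; EF_Task 3 = 3+11 = 14
ES_Task 4 = max(EF_Task 2=11, EF_Task 3=14) = 14; EF_Task 4 = 14+8 = 22
Expected project duration μ = 22 weeks. Critical path: Task 1 → Task 3 → Task 4.

Variance along critical path = 1.778 + 4.000 + 11.111 = 16.889; σ = √16.889 = 4.110 weeks.
Z = (16 − 22) / 4.110 = -1.460
P(T ≤ 16) = Φ(-1.460) ≈ 0.072

0.072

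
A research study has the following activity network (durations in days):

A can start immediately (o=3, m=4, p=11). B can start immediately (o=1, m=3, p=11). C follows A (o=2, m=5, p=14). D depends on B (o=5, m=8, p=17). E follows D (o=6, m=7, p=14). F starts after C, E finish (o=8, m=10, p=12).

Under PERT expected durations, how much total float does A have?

te_A = (3 + 4·4 + 11)/6 = 30/6 = 5
te_B = (1 + 4·3 + 11)/6 = 24/6 = 4
te_C = (2 + 4·5 + 14)/6 = 36/6 = 6
te_D = (5 + 4·8 + 17)/6 = 54/6 = 9
te_E = (6 + 4·7 + 14)/6 = 48/6 = 8
te_F = (8 + 4·10 + 12)/6 = 60/6 = 10

Forward pass:
ES_A = 0; EF_A = 5
ES_B = 0; EF_B = 4
ES_C = 5; EF_C = 5+6 = 11
ES_D = 4; EF_D = 4+9 = 13
ES_E = 13; EF_E = 13+8 = 21
ES_F = max(EF_C=11, EF_E=21) = 21; EF_F = 21+10 = 31
Expected project duration μ = 31 days. Critical path: B → D → E → F.

Backward pass:
LF_F = 31; LS_F = 31−10 = 21
LF_E = LS_F = 21; LS_E = 21−8 = 13
LF_D = LS_E = 13; LS_D = 13−9 = 4
LF_C = LS_F = 21; LS_C = 21−6 = 15
LF_B = LS_D = 4; LS_B = 4−4 = 0
LF_A = LS_C = 15; LS_A = 15−5 = 10
Slack_A = LS_A − ES_A = 10 − 0 = 10

10 days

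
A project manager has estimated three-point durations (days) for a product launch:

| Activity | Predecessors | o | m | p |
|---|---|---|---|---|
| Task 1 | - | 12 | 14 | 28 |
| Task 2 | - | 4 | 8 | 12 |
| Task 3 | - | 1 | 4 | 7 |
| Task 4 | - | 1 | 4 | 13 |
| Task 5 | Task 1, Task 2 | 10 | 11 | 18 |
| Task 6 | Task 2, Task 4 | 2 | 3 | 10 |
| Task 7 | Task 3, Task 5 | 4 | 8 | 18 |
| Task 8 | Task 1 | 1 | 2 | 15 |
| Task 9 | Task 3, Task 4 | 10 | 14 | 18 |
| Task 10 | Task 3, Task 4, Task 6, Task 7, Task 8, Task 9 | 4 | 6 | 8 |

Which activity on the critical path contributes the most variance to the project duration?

te_Task 1 = (12 + 4·14 + 28)/6 = 96/6 = 16; σ²_Task 1 = ((28−12)/6)² = 7.111
te_Task 2 = (4 + 4·8 + 12)/6 = 48/6 = 8; σ²_Task 2 = ((12−4)/6)² = 1.778
te_Task 3 = (1 + 4·4 + 7)/6 = 24/6 = 4; σ²_Task 3 = ((7−1)/6)² = 1.000
te_Task 4 = (1 + 4·4 + 13)/6 = 30/6 = 5; σ²_Task 4 = ((13−1)/6)² = 4.000
te_Task 5 = (10 + 4·11 + 18)/6 = 72/6 = 12; σ²_Task 5 = ((18−10)/6)² = 1.778
te_Task 6 = (2 + 4·3 + 10)/6 = 24/6 = 4; σ²_Task 6 = ((10−2)/6)² = 1.778
te_Task 7 = (4 + 4·8 + 18)/6 = 54/6 = 9; σ²_Task 7 = ((18−4)/6)² = 5.444
te_Task 8 = (1 + 4·2 + 15)/6 = 24/6 = 4; σ²_Task 8 = ((15−1)/6)² = 5.444
te_Task 9 = (10 + 4·14 + 18)/6 = 84/6 = 14; σ²_Task 9 = ((18−10)/6)² = 1.778
te_Task 10 = (4 + 4·6 + 8)/6 = 36/6 = 6; σ²_Task 10 = ((8−4)/6)² = 0.444

Forward pass:
ES_Task 1 = 0; EF_Task 1 = 16
ES_Task 2 = 0; EF_Task 2 = 8
ES_Task 3 = 0; EF_Task 3 = 4
ES_Task 4 = 0; EF_Task 4 = 5
ES_Task 5 = max(EF_Task 1=16, EF_Task 2=8) = 16; EF_Task 5 = 16+12 = 28
ES_Task 6 = max(EF_Task 2=8, EF_Task 4=5) = 8; EF_Task 6 = 8+4 = 12
ES_Task 7 = max(EF_Task 3=4, EF_Task 5=28) = 28; EF_Task 7 = 28+9 = 37
ES_Task 8 = 16; EF_Task 8 = 16+4 = 20
ES_Task 9 = max(EF_Task 3=4, EF_Task 4=5) = 5; EF_Task 9 = 5+14 = 19
ES_Task 10 = max(EF_Task 3=4, EF_Task 4=5, EF_Task 6=12, EF_Task 7=37, EF_Task 8=20, EF_Task 9=19) = 37; EF_Task 10 = 37+6 = 43
Expected project duration μ = 43 days. Critical path: Task 1 → Task 5 → Task 7 → Task 10.

Variances on critical path: σ²_Task 1=7.111, σ²_Task 5=1.778, σ²_Task 7=5.444, σ²_Task 10=0.444.
Largest is σ²_Task 1 = 7.111.

Task 1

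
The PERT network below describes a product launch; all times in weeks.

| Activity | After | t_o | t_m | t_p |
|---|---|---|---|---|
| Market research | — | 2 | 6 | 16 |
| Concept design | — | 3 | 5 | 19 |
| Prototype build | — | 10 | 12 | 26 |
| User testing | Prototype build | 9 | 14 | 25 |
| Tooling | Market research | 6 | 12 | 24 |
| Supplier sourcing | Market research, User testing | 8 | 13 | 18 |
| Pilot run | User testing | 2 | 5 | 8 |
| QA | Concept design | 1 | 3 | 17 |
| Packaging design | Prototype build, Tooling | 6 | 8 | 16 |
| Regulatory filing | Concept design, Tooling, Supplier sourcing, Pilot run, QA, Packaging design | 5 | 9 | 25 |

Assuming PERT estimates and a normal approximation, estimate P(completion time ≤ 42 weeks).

0.019

te_Market research = (2 + 4·6 + 16)/6 = 42/6 = 7; σ²_Market research = ((16−2)/6)² = 5.444
te_Concept design = (3 + 4·5 + 19)/6 = 42/6 = 7; σ²_Concept design = ((19−3)/6)² = 7.111
te_Prototype build = (10 + 4·12 + 26)/6 = 84/6 = 14; σ²_Prototype build = ((26−10)/6)² = 7.111
te_User testing = (9 + 4·14 + 25)/6 = 90/6 = 15; σ²_User testing = ((25−9)/6)² = 7.111
te_Tooling = (6 + 4·12 + 24)/6 = 78/6 = 13; σ²_Tooling = ((24−6)/6)² = 9.000
te_Supplier sourcing = (8 + 4·13 + 18)/6 = 78/6 = 13; σ²_Supplier sourcing = ((18−8)/6)² = 2.778
te_Pilot run = (2 + 4·5 + 8)/6 = 30/6 = 5; σ²_Pilot run = ((8−2)/6)² = 1.000
te_QA = (1 + 4·3 + 17)/6 = 30/6 = 5; σ²_QA = ((17−1)/6)² = 7.111
te_Packaging design = (6 + 4·8 + 16)/6 = 54/6 = 9; σ²_Packaging design = ((16−6)/6)² = 2.778
te_Regulatory filing = (5 + 4·9 + 25)/6 = 66/6 = 11; σ²_Regulatory filing = ((25−5)/6)² = 11.111

Forward pass:
ES_Market research = 0; EF_Market research = 7
ES_Concept design = 0; EF_Concept design = 7
ES_Prototype build = 0; EF_Prototype build = 14
ES_User testing = 14; EF_User testing = 14+15 = 29
ES_Tooling = 7; EF_Tooling = 7+13 = 20
ES_Supplier sourcing = max(EF_Market research=7, EF_User testing=29) = 29; EF_Supplier sourcing = 29+13 = 42
ES_Pilot run = 29; EF_Pilot run = 29+5 = 34
ES_QA = 7; EF_QA = 7+5 = 12
ES_Packaging design = max(EF_Prototype build=14, EF_Tooling=20) = 20; EF_Packaging design = 20+9 = 29
ES_Regulatory filing = max(EF_Concept design=7, EF_Tooling=20, EF_Supplier sourcing=42, EF_Pilot run=34, EF_QA=12, EF_Packaging design=29) = 42; EF_Regulatory filing = 42+11 = 53
Expected project duration μ = 53 weeks. Critical path: Prototype build → User testing → Supplier sourcing → Regulatory filing.

Variance along critical path = 7.111 + 7.111 + 2.778 + 11.111 = 28.111; σ = √28.111 = 5.302 weeks.
Z = (42 − 53) / 5.302 = -2.075
P(T ≤ 42) = Φ(-2.075) ≈ 0.019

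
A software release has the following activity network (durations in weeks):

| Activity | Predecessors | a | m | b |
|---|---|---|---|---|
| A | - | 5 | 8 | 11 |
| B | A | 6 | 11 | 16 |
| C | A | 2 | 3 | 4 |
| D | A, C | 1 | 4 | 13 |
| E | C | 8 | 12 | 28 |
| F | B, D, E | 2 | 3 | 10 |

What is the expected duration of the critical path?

29 weeks

te_A = (5 + 4·8 + 11)/6 = 48/6 = 8
te_B = (6 + 4·11 + 16)/6 = 66/6 = 11
te_C = (2 + 4·3 + 4)/6 = 18/6 = 3
te_D = (1 + 4·4 + 13)/6 = 30/6 = 5
te_E = (8 + 4·12 + 28)/6 = 84/6 = 14
te_F = (2 + 4·3 + 10)/6 = 24/6 = 4

Forward pass:
ES_A = 0; EF_A = 8
ES_B = 8; EF_B = 8+11 = 19
ES_C = 8; EF_C = 8+3 = 11
ES_D = max(EF_A=8, EF_C=11) = 11; EF_D = 11+5 = 16
ES_E = 11; EF_E = 11+14 = 25
ES_F = max(EF_B=19, EF_D=16, EF_E=25) = 25; EF_F = 25+4 = 29
Expected project duration μ = 29 weeks. Critical path: A → C → E → F.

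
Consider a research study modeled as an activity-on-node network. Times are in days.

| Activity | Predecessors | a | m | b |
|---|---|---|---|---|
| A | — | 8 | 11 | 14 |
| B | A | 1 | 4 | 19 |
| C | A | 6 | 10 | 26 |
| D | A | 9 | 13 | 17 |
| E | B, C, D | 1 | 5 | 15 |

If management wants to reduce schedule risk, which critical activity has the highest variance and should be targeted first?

E

te_A = (8 + 4·11 + 14)/6 = 66/6 = 11; σ²_A = ((14−8)/6)² = 1.000
te_B = (1 + 4·4 + 19)/6 = 36/6 = 6; σ²_B = ((19−1)/6)² = 9.000
te_C = (6 + 4·10 + 26)/6 = 72/6 = 12; σ²_C = ((26−6)/6)² = 11.111
te_D = (9 + 4·13 + 17)/6 = 78/6 = 13; σ²_D = ((17−9)/6)² = 1.778
te_E = (1 + 4·5 + 15)/6 = 36/6 = 6; σ²_E = ((15−1)/6)² = 5.444

Forward pass:
ES_A = 0; EF_A = 11
ES_B = 11; EF_B = 11+6 = 17
ES_C = 11; EF_C = 11+12 = 23
ES_D = 11; EF_D = 11+13 = 24
ES_E = max(EF_B=17, EF_C=23, EF_D=24) = 24; EF_E = 24+6 = 30
Expected project duration μ = 30 days. Critical path: A → D → E.

Variances on critical path: σ²_A=1.000, σ²_D=1.778, σ²_E=5.444.
Largest is σ²_E = 5.444.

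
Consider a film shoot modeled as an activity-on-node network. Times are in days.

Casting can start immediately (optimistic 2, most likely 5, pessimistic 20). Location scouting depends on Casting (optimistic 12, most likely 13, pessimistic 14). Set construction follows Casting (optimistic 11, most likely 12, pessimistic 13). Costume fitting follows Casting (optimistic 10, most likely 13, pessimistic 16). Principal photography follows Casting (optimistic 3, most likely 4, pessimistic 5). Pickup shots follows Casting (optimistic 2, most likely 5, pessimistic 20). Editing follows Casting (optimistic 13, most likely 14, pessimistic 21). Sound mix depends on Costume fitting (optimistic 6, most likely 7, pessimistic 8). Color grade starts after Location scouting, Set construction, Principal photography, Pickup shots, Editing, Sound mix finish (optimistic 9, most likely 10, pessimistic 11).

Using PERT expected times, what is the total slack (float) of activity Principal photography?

16 days

te_Casting = (2 + 4·5 + 20)/6 = 42/6 = 7
te_Location scouting = (12 + 4·13 + 14)/6 = 78/6 = 13
te_Set construction = (11 + 4·12 + 13)/6 = 72/6 = 12
te_Costume fitting = (10 + 4·13 + 16)/6 = 78/6 = 13
te_Principal photography = (3 + 4·4 + 5)/6 = 24/6 = 4
te_Pickup shots = (2 + 4·5 + 20)/6 = 42/6 = 7
te_Editing = (13 + 4·14 + 21)/6 = 90/6 = 15
te_Sound mix = (6 + 4·7 + 8)/6 = 42/6 = 7
te_Color grade = (9 + 4·10 + 11)/6 = 60/6 = 10

Forward pass:
ES_Casting = 0; EF_Casting = 7
ES_Location scouting = 7; EF_Location scouting = 7+13 = 20
ES_Set construction = 7; EF_Set construction = 7+12 = 19
ES_Costume fitting = 7; EF_Costume fitting = 7+13 = 20
ES_Principal photography = 7; EF_Principal photography = 7+4 = 11
ES_Pickup shots = 7; EF_Pickup shots = 7+7 = 14
ES_Editing = 7; EF_Editing = 7+15 = 22
ES_Sound mix = 20; EF_Sound mix = 20+7 = 27
ES_Color grade = max(EF_Location scouting=20, EF_Set construction=19, EF_Principal photography=11, EF_Pickup shots=14, EF_Editing=22, EF_Sound mix=27) = 27; EF_Color grade = 27+10 = 37
Expected project duration μ = 37 days. Critical path: Casting → Costume fitting → Sound mix → Color grade.

Backward pass:
LF_Color grade = 37; LS_Color grade = 37−10 = 27
LF_Sound mix = LS_Color grade = 27; LS_Sound mix = 27−7 = 20
LF_Editing = LS_Color grade = 27; LS_Editing = 27−15 = 12
LF_Pickup shots = LS_Color grade = 27; LS_Pickup shots = 27−7 = 20
LF_Principal photography = LS_Color grade = 27; LS_Principal photography = 27−4 = 23
LF_Costume fitting = LS_Sound mix = 20; LS_Costume fitting = 20−13 = 7
LF_Set construction = LS_Color grade = 27; LS_Set construction = 27−12 = 15
LF_Location scouting = LS_Color grade = 27; LS_Location scouting = 27−13 = 14
LF_Casting = min(LS_Location scouting=14, LS_Set construction=15, LS_Costume fitting=7, LS_Principal photography=23, LS_Pickup shots=20, LS_Editing=12) = 7; LS_Casting = 7−7 = 0
Slack_Principal photography = LS_Principal photography − ES_Principal photography = 23 − 7 = 16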